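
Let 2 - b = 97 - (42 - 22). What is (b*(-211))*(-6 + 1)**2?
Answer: 395625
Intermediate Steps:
b = -75 (b = 2 - (97 - (42 - 22)) = 2 - (97 - 1*20) = 2 - (97 - 20) = 2 - 1*77 = 2 - 77 = -75)
(b*(-211))*(-6 + 1)**2 = (-75*(-211))*(-6 + 1)**2 = 15825*(-5)**2 = 15825*25 = 395625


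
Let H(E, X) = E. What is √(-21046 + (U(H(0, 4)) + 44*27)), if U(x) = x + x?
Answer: I*√19858 ≈ 140.92*I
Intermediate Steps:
U(x) = 2*x
√(-21046 + (U(H(0, 4)) + 44*27)) = √(-21046 + (2*0 + 44*27)) = √(-21046 + (0 + 1188)) = √(-21046 + 1188) = √(-19858) = I*√19858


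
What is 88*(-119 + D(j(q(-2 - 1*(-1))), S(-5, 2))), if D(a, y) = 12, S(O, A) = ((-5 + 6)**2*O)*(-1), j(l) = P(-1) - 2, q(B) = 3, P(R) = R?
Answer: -9416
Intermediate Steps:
j(l) = -3 (j(l) = -1 - 2 = -3)
S(O, A) = -O (S(O, A) = (1**2*O)*(-1) = (1*O)*(-1) = O*(-1) = -O)
88*(-119 + D(j(q(-2 - 1*(-1))), S(-5, 2))) = 88*(-119 + 12) = 88*(-107) = -9416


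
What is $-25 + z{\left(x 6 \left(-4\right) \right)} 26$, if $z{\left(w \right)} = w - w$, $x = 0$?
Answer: $-25$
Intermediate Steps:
$z{\left(w \right)} = 0$
$-25 + z{\left(x 6 \left(-4\right) \right)} 26 = -25 + 0 \cdot 26 = -25 + 0 = -25$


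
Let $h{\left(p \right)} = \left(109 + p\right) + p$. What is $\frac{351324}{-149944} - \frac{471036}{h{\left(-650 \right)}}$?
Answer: $\frac{5850882925}{14881942} \approx 393.15$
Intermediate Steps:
$h{\left(p \right)} = 109 + 2 p$
$\frac{351324}{-149944} - \frac{471036}{h{\left(-650 \right)}} = \frac{351324}{-149944} - \frac{471036}{109 + 2 \left(-650\right)} = 351324 \left(- \frac{1}{149944}\right) - \frac{471036}{109 - 1300} = - \frac{87831}{37486} - \frac{471036}{-1191} = - \frac{87831}{37486} - - \frac{157012}{397} = - \frac{87831}{37486} + \frac{157012}{397} = \frac{5850882925}{14881942}$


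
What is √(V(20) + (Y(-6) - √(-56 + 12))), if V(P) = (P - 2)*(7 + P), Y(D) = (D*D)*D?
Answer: √(270 - 2*I*√11) ≈ 16.433 - 0.2018*I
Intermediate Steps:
Y(D) = D³ (Y(D) = D²*D = D³)
V(P) = (-2 + P)*(7 + P)
√(V(20) + (Y(-6) - √(-56 + 12))) = √((-14 + 20² + 5*20) + ((-6)³ - √(-56 + 12))) = √((-14 + 400 + 100) + (-216 - √(-44))) = √(486 + (-216 - 2*I*√11)) = √(270 - 2*I*√11)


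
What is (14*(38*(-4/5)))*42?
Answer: -89376/5 ≈ -17875.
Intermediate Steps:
(14*(38*(-4/5)))*42 = (14*(-152/5))*42 = -2128/5*42 = -89376/5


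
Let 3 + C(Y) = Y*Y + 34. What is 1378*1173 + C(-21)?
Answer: 1616866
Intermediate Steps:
C(Y) = 31 + Y**2 (C(Y) = -3 + (Y*Y + 34) = -3 + (Y**2 + 34) = -3 + (34 + Y**2) = 31 + Y**2)
1378*1173 + C(-21) = 1378*1173 + (31 + (-21)**2) = 1616394 + (31 + 441) = 1616394 + 472 = 1616866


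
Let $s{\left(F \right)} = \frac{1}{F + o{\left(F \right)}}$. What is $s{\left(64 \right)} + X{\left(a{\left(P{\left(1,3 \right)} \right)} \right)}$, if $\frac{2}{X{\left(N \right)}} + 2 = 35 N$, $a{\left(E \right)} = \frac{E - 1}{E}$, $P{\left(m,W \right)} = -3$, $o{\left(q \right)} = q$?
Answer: $\frac{451}{8576} \approx 0.052589$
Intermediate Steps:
$a{\left(E \right)} = \frac{-1 + E}{E}$
$X{\left(N \right)} = \frac{2}{-2 + 35 N}$
$s{\left(F \right)} = \frac{1}{2 F}$ ($s{\left(F \right)} = \frac{1}{F + F} = \frac{1}{2 F}$)
$s{\left(64 \right)} + X{\left(a{\left(P{\left(1,3 \right)} \right)} \right)} = \frac{1}{2 \cdot 64} + \frac{2}{-2 + 35 \frac{-1 - 3}{-3}} = \frac{1}{2} \cdot \frac{1}{64} + \frac{2}{-2 + 35 \left(\left(- \frac{1}{3}\right) \left(-4\right)\right)} = \frac{1}{128} + \frac{2}{-2 + 35 \cdot \frac{4}{3}} = \frac{1}{128} + \frac{2}{-2 + \frac{140}{3}} = \frac{1}{128} + \frac{2}{\frac{134}{3}} = \frac{1}{128} + 2 \cdot \frac{3}{134} = \frac{1}{128} + \frac{3}{67} = \frac{451}{8576}$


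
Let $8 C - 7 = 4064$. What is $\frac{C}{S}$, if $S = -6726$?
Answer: $- \frac{23}{304} \approx -0.075658$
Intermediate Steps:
$C = \frac{4071}{8}$ ($C = \frac{7}{8} + \frac{1}{8} \cdot 4064 = \frac{7}{8} + 508 = \frac{4071}{8} \approx 508.88$)
$\frac{C}{S} = \frac{4071}{8 \left(-6726\right)} = \frac{4071}{8} \left(- \frac{1}{6726}\right) = - \frac{23}{304}$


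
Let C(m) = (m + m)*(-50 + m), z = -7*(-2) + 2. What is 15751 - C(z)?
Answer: 16839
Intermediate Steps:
z = 16 (z = 14 + 2 = 16)
C(m) = 2*m*(-50 + m) (C(m) = (2*m)*(-50 + m) = 2*m*(-50 + m))
15751 - C(z) = 15751 - 2*16*(-50 + 16) = 15751 - 2*16*(-34) = 15751 - 1*(-1088) = 15751 + 1088 = 16839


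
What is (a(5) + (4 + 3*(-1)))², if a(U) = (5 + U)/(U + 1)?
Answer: 64/9 ≈ 7.1111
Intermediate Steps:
a(U) = (5 + U)/(1 + U)
(a(5) + (4 + 3*(-1)))² = ((5 + 5)/(1 + 5) + (4 + 3*(-1)))² = (10/6 + (4 - 3))² = ((⅙)*10 + 1)² = (5/3 + 1)² = (8/3)² = 64/9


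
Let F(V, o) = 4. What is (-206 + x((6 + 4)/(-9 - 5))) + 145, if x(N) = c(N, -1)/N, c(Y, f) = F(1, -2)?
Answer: -333/5 ≈ -66.600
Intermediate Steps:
c(Y, f) = 4
x(N) = 4/N
(-206 + x((6 + 4)/(-9 - 5))) + 145 = (-206 + 4/(((6 + 4)/(-9 - 5)))) + 145 = (-206 + 4/((10/(-14)))) + 145 = (-206 + 4/((10*(-1/14)))) + 145 = (-206 + 4/(-5/7)) + 145 = (-206 + 4*(-7/5)) + 145 = (-206 - 28/5) + 145 = -1058/5 + 145 = -333/5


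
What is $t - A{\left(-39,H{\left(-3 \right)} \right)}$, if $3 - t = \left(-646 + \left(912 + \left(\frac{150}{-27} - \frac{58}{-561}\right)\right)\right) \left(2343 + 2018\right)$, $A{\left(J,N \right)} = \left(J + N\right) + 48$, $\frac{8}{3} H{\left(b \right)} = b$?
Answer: $- \frac{15298523413}{13464} \approx -1.1363 \cdot 10^{6}$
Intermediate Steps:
$H{\left(b \right)} = \frac{3 b}{8}$
$A{\left(J,N \right)} = 48 + J + N$
$t = - \frac{1912302173}{1683}$ ($t = 3 - \left(-646 + \left(912 + \left(\frac{150}{-27} - \frac{58}{-561}\right)\right)\right) \left(2343 + 2018\right) = 3 - \left(-646 + \left(912 + \left(150 \left(- \frac{1}{27}\right) - - \frac{58}{561}\right)\right)\right) 4361 = 3 - \left(-646 + \left(912 + \left(- \frac{50}{9} + \frac{58}{561}\right)\right)\right) 4361 = 3 - \left(-646 + \left(912 - \frac{9176}{1683}\right)\right) 4361 = 3 - \left(-646 + \frac{1525720}{1683}\right) 4361 = 3 - \frac{438502}{1683} \cdot 4361 = 3 - \frac{1912307222}{1683} = - \frac{1912302173}{1683} \approx -1.1362 \cdot 10^{6}$)
$t - A{\left(-39,H{\left(-3 \right)} \right)} = - \frac{1912302173}{1683} - \left(48 - 39 + \frac{3}{8} \left(-3\right)\right) = - \frac{1912302173}{1683} - \left(48 - 39 - \frac{9}{8}\right) = - \frac{1912302173}{1683} - \frac{63}{8} = - \frac{15298523413}{13464}$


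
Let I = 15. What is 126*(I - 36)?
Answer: -2646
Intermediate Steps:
126*(I - 36) = 126*(15 - 36) = 126*(-21) = -2646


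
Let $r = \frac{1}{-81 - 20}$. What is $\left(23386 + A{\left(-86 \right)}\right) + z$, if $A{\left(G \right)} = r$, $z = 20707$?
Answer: $\frac{4453392}{101} \approx 44093.0$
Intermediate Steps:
$r = - \frac{1}{101}$ ($r = \frac{1}{-101} = - \frac{1}{101} \approx -0.009901$)
$A{\left(G \right)} = - \frac{1}{101}$
$\left(23386 + A{\left(-86 \right)}\right) + z = \left(23386 - \frac{1}{101}\right) + 20707 = \frac{2361985}{101} + 20707 = \frac{4453392}{101}$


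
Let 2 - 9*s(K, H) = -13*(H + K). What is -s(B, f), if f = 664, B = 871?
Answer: -19957/9 ≈ -2217.4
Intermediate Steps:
s(K, H) = 2/9 + 13*H/9 + 13*K/9 (s(K, H) = 2/9 - (-13)*(H + K)/9 = 2/9 - (-13*H - 13*K)/9 = 2/9 + (13*H/9 + 13*K/9) = 2/9 + 13*H/9 + 13*K/9)
-s(B, f) = -(2/9 + (13/9)*664 + (13/9)*871) = -(2/9 + 8632/9 + 11323/9) = -1*19957/9 = -19957/9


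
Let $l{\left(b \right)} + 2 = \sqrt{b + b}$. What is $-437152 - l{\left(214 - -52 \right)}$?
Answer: $-437150 - 2 \sqrt{133} \approx -4.3717 \cdot 10^{5}$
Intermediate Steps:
$l{\left(b \right)} = -2 + \sqrt{2} \sqrt{b}$ ($l{\left(b \right)} = -2 + \sqrt{b + b} = -2 + \sqrt{2 b} = -2 + \sqrt{2} \sqrt{b}$)
$-437152 - l{\left(214 - -52 \right)} = -437152 - \left(-2 + \sqrt{2} \sqrt{214 - -52}\right) = -437152 - \left(-2 + \sqrt{2} \sqrt{214 + 52}\right) = -437152 - \left(-2 + \sqrt{2} \sqrt{266}\right) = -437152 - \left(-2 + 2 \sqrt{133}\right) = -437152 + \left(2 - 2 \sqrt{133}\right) = -437150 - 2 \sqrt{133}$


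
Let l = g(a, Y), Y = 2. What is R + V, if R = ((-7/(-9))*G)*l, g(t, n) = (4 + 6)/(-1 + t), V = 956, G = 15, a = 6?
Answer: 2938/3 ≈ 979.33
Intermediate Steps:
g(t, n) = 10/(-1 + t)
l = 2 (l = 10/(-1 + 6) = 10/5 = 10*(⅕) = 2)
R = 70/3 (R = (-7/(-9)*15)*2 = (-7*(-⅑)*15)*2 = ((7/9)*15)*2 = (35/3)*2 = 70/3 ≈ 23.333)
R + V = 70/3 + 956 = 2938/3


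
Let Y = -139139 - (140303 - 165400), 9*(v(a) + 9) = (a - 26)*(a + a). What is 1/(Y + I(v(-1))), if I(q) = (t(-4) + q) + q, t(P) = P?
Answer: -1/114052 ≈ -8.7679e-6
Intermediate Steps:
v(a) = -9 + 2*a*(-26 + a)/9 (v(a) = -9 + ((a - 26)*(a + a))/9 = -9 + ((-26 + a)*(2*a))/9 = -9 + (2*a*(-26 + a))/9 = -9 + 2*a*(-26 + a)/9)
Y = -114042 (Y = -139139 - 1*(-25097) = -139139 + 25097 = -114042)
I(q) = -4 + 2*q (I(q) = (-4 + q) + q = -4 + 2*q)
1/(Y + I(v(-1))) = 1/(-114042 + (-4 + 2*(-9 - 52/9*(-1) + (2/9)*(-1)²))) = 1/(-114042 + (-4 + 2*(-9 + 52/9 + (2/9)*1))) = 1/(-114042 + (-4 + 2*(-9 + 52/9 + 2/9))) = 1/(-114042 + (-4 + 2*(-3))) = 1/(-114042 + (-4 - 6)) = 1/(-114042 - 10) = 1/(-114052) = -1/114052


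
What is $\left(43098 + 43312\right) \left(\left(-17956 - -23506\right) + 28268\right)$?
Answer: $2922213380$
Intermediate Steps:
$\left(43098 + 43312\right) \left(\left(-17956 - -23506\right) + 28268\right) = 86410 \left(\left(-17956 + 23506\right) + 28268\right) = 86410 \left(5550 + 28268\right) = 86410 \cdot 33818 = 2922213380$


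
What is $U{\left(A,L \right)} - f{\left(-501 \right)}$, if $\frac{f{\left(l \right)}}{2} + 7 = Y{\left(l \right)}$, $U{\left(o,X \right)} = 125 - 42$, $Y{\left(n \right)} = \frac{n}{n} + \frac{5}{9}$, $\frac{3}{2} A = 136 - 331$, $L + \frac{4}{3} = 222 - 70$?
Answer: $\frac{845}{9} \approx 93.889$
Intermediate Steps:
$L = \frac{452}{3}$ ($L = - \frac{4}{3} + \left(222 - 70\right) = - \frac{4}{3} + 152 = \frac{452}{3} \approx 150.67$)
$A = -130$ ($A = \frac{2 \left(136 - 331\right)}{3} = \frac{2}{3} \left(-195\right) = -130$)
$Y{\left(n \right)} = \frac{14}{9}$ ($Y{\left(n \right)} = 1 + 5 \cdot \frac{1}{9} = 1 + \frac{5}{9} = \frac{14}{9}$)
$U{\left(o,X \right)} = 83$
$f{\left(l \right)} = - \frac{98}{9}$ ($f{\left(l \right)} = -14 + 2 \cdot \frac{14}{9} = -14 + \frac{28}{9} = - \frac{98}{9}$)
$U{\left(A,L \right)} - f{\left(-501 \right)} = 83 - - \frac{98}{9} = 83 + \frac{98}{9} = \frac{845}{9}$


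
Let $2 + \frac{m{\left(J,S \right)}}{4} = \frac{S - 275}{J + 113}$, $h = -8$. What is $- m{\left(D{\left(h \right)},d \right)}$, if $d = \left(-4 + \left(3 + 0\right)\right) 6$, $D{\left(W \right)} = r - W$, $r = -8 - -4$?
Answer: $\frac{2060}{117} \approx 17.607$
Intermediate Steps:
$r = -4$ ($r = -8 + 4 = -4$)
$D{\left(W \right)} = -4 - W$
$d = -6$ ($d = \left(-4 + 3\right) 6 = \left(-1\right) 6 = -6$)
$m{\left(J,S \right)} = -8 + \frac{4 \left(-275 + S\right)}{113 + J}$ ($m{\left(J,S \right)} = -8 + 4 \frac{S - 275}{J + 113} = -8 + 4 \frac{-275 + S}{113 + J} = -8 + \frac{4 \left(-275 + S\right)}{113 + J}$)
$- m{\left(D{\left(h \right)},d \right)} = - \frac{4 \left(-501 - 6 - 2 \left(-4 - -8\right)\right)}{113 - -4} = - \frac{4 \left(-501 - 6 - 2 \left(-4 + 8\right)\right)}{113 + \left(-4 + 8\right)} = - \frac{4 \left(-501 - 6 - 8\right)}{113 + 4} = - \frac{4 \left(-501 - 6 - 8\right)}{117} = - \frac{4 \left(-515\right)}{117} = \left(-1\right) \left(- \frac{2060}{117}\right) = \frac{2060}{117}$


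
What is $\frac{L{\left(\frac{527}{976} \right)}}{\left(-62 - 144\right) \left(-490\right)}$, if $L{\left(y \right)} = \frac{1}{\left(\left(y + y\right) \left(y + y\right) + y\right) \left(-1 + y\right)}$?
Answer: $- \frac{58107136}{4603780863255} \approx -1.2622 \cdot 10^{-5}$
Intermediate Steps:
$L{\left(y \right)} = \frac{1}{\left(-1 + y\right) \left(y + 4 y^{2}\right)}$ ($L{\left(y \right)} = \frac{1}{\left(2 y 2 y + y\right) \left(-1 + y\right)} = \frac{1}{\left(4 y^{2} + y\right) \left(-1 + y\right)} = \frac{1}{\left(y + 4 y^{2}\right) \left(-1 + y\right)} = \frac{1}{\left(-1 + y\right) \left(y + 4 y^{2}\right)}$)
$\frac{L{\left(\frac{527}{976} \right)}}{\left(-62 - 144\right) \left(-490\right)} = \frac{\frac{1}{527 \cdot \frac{1}{976}} \frac{1}{-1 - 3 \cdot \frac{527}{976} + 4 \left(\frac{527}{976}\right)^{2}}}{\left(-62 - 144\right) \left(-490\right)} = \frac{\frac{1}{527 \cdot \frac{1}{976}} \frac{1}{-1 - 3 \cdot 527 \cdot \frac{1}{976} + 4 \left(527 \cdot \frac{1}{976}\right)^{2}}}{\left(-206\right) \left(-490\right)} = \frac{\frac{1}{\frac{527}{976}} \frac{1}{-1 - \frac{1581}{976} + 4 \left(\frac{527}{976}\right)^{2}}}{100940} = \frac{976}{527 \left(-1 - \frac{1581}{976} + 4 \cdot \frac{277729}{952576}\right)} \frac{1}{100940} = \frac{976}{527 \left(-1 - \frac{1581}{976} + \frac{277729}{238144}\right)} \frac{1}{100940} = \frac{976}{527 \left(- \frac{346179}{238144}\right)} \frac{1}{100940} = \frac{976}{527} \left(- \frac{238144}{346179}\right) \frac{1}{100940} = \left(- \frac{232428544}{182436333}\right) \frac{1}{100940} = - \frac{58107136}{4603780863255}$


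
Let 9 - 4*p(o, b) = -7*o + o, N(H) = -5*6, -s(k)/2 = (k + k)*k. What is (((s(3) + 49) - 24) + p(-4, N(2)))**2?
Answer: 3481/16 ≈ 217.56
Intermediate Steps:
s(k) = -4*k**2 (s(k) = -2*(k + k)*k = -2*2*k*k = -4*k**2)
N(H) = -30
p(o, b) = 9/4 + 3*o/2 (p(o, b) = 9/4 - (-7*o + o)/4 = 9/4 - (-3)*o/2 = 9/4 + 3*o/2)
(((s(3) + 49) - 24) + p(-4, N(2)))**2 = (((-4*3**2 + 49) - 24) + (9/4 + (3/2)*(-4)))**2 = (((-4*9 + 49) - 24) + (9/4 - 6))**2 = (((-36 + 49) - 24) - 15/4)**2 = ((13 - 24) - 15/4)**2 = (-11 - 15/4)**2 = (-59/4)**2 = 3481/16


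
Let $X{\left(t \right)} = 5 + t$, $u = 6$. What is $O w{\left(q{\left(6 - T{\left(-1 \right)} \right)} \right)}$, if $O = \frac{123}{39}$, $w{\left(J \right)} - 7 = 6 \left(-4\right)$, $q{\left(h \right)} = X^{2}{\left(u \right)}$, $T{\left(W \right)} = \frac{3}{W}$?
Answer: $- \frac{697}{13} \approx -53.615$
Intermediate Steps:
$q{\left(h \right)} = 121$ ($q{\left(h \right)} = \left(5 + 6\right)^{2} = 11^{2} = 121$)
$w{\left(J \right)} = -17$ ($w{\left(J \right)} = 7 + 6 \left(-4\right) = 7 - 24 = -17$)
$O = \frac{41}{13}$ ($O = 123 \cdot \frac{1}{39} = \frac{41}{13} \approx 3.1538$)
$O w{\left(q{\left(6 - T{\left(-1 \right)} \right)} \right)} = \frac{41}{13} \left(-17\right) = - \frac{697}{13}$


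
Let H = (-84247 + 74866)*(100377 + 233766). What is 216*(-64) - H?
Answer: 3134581659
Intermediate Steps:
H = -3134595483 (H = -9381*334143 = -3134595483)
216*(-64) - H = 216*(-64) - 1*(-3134595483) = -13824 + 3134595483 = 3134581659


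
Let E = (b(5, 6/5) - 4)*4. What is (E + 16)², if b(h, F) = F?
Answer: 576/25 ≈ 23.040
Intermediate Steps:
E = -56/5 (E = (6/5 - 4)*4 = -14/5*4 = -56/5 ≈ -11.200)
(E + 16)² = (-56/5 + 16)² = (24/5)² = 576/25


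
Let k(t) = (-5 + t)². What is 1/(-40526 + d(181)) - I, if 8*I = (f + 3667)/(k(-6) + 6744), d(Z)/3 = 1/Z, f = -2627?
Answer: -190963791/10071233719 ≈ -0.018961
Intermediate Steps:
d(Z) = 3/Z
I = 26/1373 (I = ((-2627 + 3667)/((-5 - 6)² + 6744))/8 = (1040/((-11)² + 6744))/8 = (1040/(121 + 6744))/8 = (1040/6865)/8 = (1040*(1/6865))/8 = (⅛)*(208/1373) = 26/1373 ≈ 0.018937)
1/(-40526 + d(181)) - I = 1/(-40526 + 3/181) - 1*26/1373 = 1/(-40526 + 3*(1/181)) - 26/1373 = 1/(-40526 + 3/181) - 26/1373 = 1/(-7335203/181) - 26/1373 = -181/7335203 - 26/1373 = -190963791/10071233719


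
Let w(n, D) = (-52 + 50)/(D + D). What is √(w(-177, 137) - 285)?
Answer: I*√5349302/137 ≈ 16.882*I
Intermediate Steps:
w(n, D) = -1/D (w(n, D) = -2*1/(2*D) = -1/D)
√(w(-177, 137) - 285) = √(-1/137 - 285) = √(-39046/137) = I*√5349302/137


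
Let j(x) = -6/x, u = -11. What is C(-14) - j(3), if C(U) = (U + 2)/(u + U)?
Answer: 62/25 ≈ 2.4800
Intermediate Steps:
C(U) = (2 + U)/(-11 + U) (C(U) = (U + 2)/(-11 + U) = (2 + U)/(-11 + U))
C(-14) - j(3) = (2 - 14)/(-11 - 14) - (-6)/3 = -12/(-25) - (-6)/3 = -1/25*(-12) - 1*(-2) = 12/25 + 2 = 62/25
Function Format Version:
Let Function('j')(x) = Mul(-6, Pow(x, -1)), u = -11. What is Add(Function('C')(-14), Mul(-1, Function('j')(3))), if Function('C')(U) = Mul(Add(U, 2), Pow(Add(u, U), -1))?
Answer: Rational(62, 25) ≈ 2.4800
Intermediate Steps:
Function('C')(U) = Mul(Pow(Add(-11, U), -1), Add(2, U)) (Function('C')(U) = Mul(Add(U, 2), Pow(Add(-11, U), -1)) = Mul(Add(2, U), Pow(Add(-11, U), -1)) = Mul(Pow(Add(-11, U), -1), Add(2, U)))
Add(Function('C')(-14), Mul(-1, Function('j')(3))) = Add(Mul(Pow(Add(-11, -14), -1), Add(2, -14)), Mul(-1, Mul(-6, Pow(3, -1)))) = Add(Mul(Pow(-25, -1), -12), Mul(-1, Mul(-6, Rational(1, 3)))) = Add(Mul(Rational(-1, 25), -12), Mul(-1, -2)) = Add(Rational(12, 25), 2) = Rational(62, 25)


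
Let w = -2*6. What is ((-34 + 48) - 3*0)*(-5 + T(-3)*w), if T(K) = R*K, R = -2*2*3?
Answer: -6118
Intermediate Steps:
w = -12
R = -12 (R = -4*3 = -12)
T(K) = -12*K
((-34 + 48) - 3*0)*(-5 + T(-3)*w) = ((-34 + 48) - 3*0)*(-5 - 12*(-3)*(-12)) = (14 + 0)*(-5 + 36*(-12)) = 14*(-5 - 432) = 14*(-437) = -6118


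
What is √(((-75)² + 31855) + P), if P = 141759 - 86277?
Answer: √92962 ≈ 304.90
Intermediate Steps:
P = 55482
√(((-75)² + 31855) + P) = √(((-75)² + 31855) + 55482) = √((5625 + 31855) + 55482) = √(37480 + 55482) = √92962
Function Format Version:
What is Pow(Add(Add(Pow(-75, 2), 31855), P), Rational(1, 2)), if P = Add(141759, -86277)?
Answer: Pow(92962, Rational(1, 2)) ≈ 304.90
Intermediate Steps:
P = 55482
Pow(Add(Add(Pow(-75, 2), 31855), P), Rational(1, 2)) = Pow(Add(Add(Pow(-75, 2), 31855), 55482), Rational(1, 2)) = Pow(Add(Add(5625, 31855), 55482), Rational(1, 2)) = Pow(Add(37480, 55482), Rational(1, 2)) = Pow(92962, Rational(1, 2))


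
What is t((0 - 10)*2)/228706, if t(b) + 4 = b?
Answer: -12/114353 ≈ -0.00010494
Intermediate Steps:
t(b) = -4 + b
t((0 - 10)*2)/228706 = (-4 + (0 - 10)*2)/228706 = (-4 - 10*2)*(1/228706) = (-4 - 20)*(1/228706) = -24*1/228706 = -12/114353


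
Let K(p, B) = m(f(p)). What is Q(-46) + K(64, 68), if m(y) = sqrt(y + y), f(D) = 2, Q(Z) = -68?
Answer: -66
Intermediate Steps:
m(y) = sqrt(2)*sqrt(y) (m(y) = sqrt(2*y) = sqrt(2)*sqrt(y))
K(p, B) = 2 (K(p, B) = sqrt(2)*sqrt(2) = 2)
Q(-46) + K(64, 68) = -68 + 2 = -66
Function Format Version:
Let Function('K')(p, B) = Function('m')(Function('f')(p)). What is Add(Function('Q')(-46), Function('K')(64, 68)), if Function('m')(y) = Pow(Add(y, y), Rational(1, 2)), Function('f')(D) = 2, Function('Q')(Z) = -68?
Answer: -66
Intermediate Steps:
Function('m')(y) = Mul(Pow(2, Rational(1, 2)), Pow(y, Rational(1, 2))) (Function('m')(y) = Pow(Mul(2, y), Rational(1, 2)) = Mul(Pow(2, Rational(1, 2)), Pow(y, Rational(1, 2))))
Function('K')(p, B) = 2 (Function('K')(p, B) = Mul(Pow(2, Rational(1, 2)), Pow(2, Rational(1, 2))) = 2)
Add(Function('Q')(-46), Function('K')(64, 68)) = Add(-68, 2) = -66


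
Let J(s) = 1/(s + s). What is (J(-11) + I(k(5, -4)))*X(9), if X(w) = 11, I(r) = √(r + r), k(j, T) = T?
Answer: -½ + 22*I*√2 ≈ -0.5 + 31.113*I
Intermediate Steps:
I(r) = √2*√r (I(r) = √(2*r) = √2*√r)
J(s) = 1/(2*s)
(J(-11) + I(k(5, -4)))*X(9) = ((½)/(-11) + √2*√(-4))*11 = ((½)*(-1/11) + √2*(2*I))*11 = (-1/22 + 2*I*√2)*11 = -½ + 22*I*√2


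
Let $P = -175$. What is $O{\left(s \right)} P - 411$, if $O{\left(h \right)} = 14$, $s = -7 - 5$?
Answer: $-2861$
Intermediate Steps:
$s = -12$ ($s = -7 - 5 = -12$)
$O{\left(s \right)} P - 411 = 14 \left(-175\right) - 411 = -2450 - 411 = -2861$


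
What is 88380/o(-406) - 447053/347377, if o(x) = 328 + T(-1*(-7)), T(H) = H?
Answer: 6110283301/23274259 ≈ 262.53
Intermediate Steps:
o(x) = 335 (o(x) = 328 - 1*(-7) = 328 + 7 = 335)
88380/o(-406) - 447053/347377 = 88380/335 - 447053/347377 = 88380*(1/335) - 447053*1/347377 = 17676/67 - 447053/347377 = 6110283301/23274259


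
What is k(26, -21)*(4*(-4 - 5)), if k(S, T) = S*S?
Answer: -24336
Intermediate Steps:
k(S, T) = S²
k(26, -21)*(4*(-4 - 5)) = 26²*(4*(-4 - 5)) = 676*(4*(-9)) = 676*(-36) = -24336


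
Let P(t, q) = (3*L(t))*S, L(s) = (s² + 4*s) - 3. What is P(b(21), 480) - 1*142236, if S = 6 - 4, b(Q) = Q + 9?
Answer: -136134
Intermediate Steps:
b(Q) = 9 + Q
S = 2
L(s) = -3 + s² + 4*s
P(t, q) = -18 + 6*t² + 24*t (P(t, q) = (3*(-3 + t² + 4*t))*2 = (-9 + 3*t² + 12*t)*2 = -18 + 6*t² + 24*t)
P(b(21), 480) - 1*142236 = (-18 + 6*(9 + 21)² + 24*(9 + 21)) - 1*142236 = (-18 + 6*30² + 24*30) - 142236 = (-18 + 6*900 + 720) - 142236 = (-18 + 5400 + 720) - 142236 = 6102 - 142236 = -136134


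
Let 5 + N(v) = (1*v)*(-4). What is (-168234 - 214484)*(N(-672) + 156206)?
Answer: -60809680302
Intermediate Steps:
N(v) = -5 - 4*v (N(v) = -5 + (1*v)*(-4) = -5 + v*(-4) = -5 - 4*v)
(-168234 - 214484)*(N(-672) + 156206) = (-168234 - 214484)*((-5 - 4*(-672)) + 156206) = -382718*((-5 + 2688) + 156206) = -382718*(2683 + 156206) = -382718*158889 = -60809680302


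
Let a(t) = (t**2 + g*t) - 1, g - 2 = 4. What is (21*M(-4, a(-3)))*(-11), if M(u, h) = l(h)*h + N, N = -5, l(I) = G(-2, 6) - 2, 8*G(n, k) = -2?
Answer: -8085/2 ≈ -4042.5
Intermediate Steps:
g = 6 (g = 2 + 4 = 6)
G(n, k) = -1/4 (G(n, k) = (1/8)*(-2) = -1/4)
l(I) = -9/4 (l(I) = -1/4 - 2 = -9/4)
a(t) = -1 + t**2 + 6*t (a(t) = (t**2 + 6*t) - 1 = -1 + t**2 + 6*t)
M(u, h) = -5 - 9*h/4 (M(u, h) = -9*h/4 - 5 = -5 - 9*h/4)
(21*M(-4, a(-3)))*(-11) = (21*(-5 - 9*(-1 + (-3)**2 + 6*(-3))/4))*(-11) = (21*(-5 - 9*(-1 + 9 - 18)/4))*(-11) = (21*(-5 - 9/4*(-10)))*(-11) = (21*(-5 + 45/2))*(-11) = (21*(35/2))*(-11) = (735/2)*(-11) = -8085/2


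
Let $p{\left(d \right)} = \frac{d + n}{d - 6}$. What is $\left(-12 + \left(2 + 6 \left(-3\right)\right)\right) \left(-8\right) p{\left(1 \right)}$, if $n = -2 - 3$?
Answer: $\frac{896}{5} \approx 179.2$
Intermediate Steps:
$n = -5$
$p{\left(d \right)} = \frac{-5 + d}{-6 + d}$ ($p{\left(d \right)} = \frac{d - 5}{d - 6} = \frac{-5 + d}{-6 + d}$)
$\left(-12 + \left(2 + 6 \left(-3\right)\right)\right) \left(-8\right) p{\left(1 \right)} = \left(-12 + \left(2 + 6 \left(-3\right)\right)\right) \left(-8\right) \frac{-5 + 1}{-6 + 1} = \left(-12 + \left(2 - 18\right)\right) \left(-8\right) \frac{1}{-5} \left(-4\right) = \left(-12 - 16\right) \left(-8\right) \left(\left(- \frac{1}{5}\right) \left(-4\right)\right) = \left(-28\right) \left(-8\right) \frac{4}{5} = 224 \cdot \frac{4}{5} = \frac{896}{5}$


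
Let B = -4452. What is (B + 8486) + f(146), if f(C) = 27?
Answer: 4061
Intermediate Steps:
(B + 8486) + f(146) = (-4452 + 8486) + 27 = 4034 + 27 = 4061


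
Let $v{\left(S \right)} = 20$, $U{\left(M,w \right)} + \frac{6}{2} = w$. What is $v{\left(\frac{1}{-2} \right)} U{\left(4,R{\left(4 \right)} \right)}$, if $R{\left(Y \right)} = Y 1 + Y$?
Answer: $100$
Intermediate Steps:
$R{\left(Y \right)} = 2 Y$ ($R{\left(Y \right)} = Y + Y = 2 Y$)
$U{\left(M,w \right)} = -3 + w$
$v{\left(\frac{1}{-2} \right)} U{\left(4,R{\left(4 \right)} \right)} = 20 \left(-3 + 2 \cdot 4\right) = 20 \left(-3 + 8\right) = 20 \cdot 5 = 100$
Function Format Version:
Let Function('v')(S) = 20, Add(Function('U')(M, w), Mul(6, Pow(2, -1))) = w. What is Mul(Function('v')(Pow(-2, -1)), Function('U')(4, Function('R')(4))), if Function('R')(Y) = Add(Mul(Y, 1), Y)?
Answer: 100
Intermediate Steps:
Function('R')(Y) = Mul(2, Y) (Function('R')(Y) = Add(Y, Y) = Mul(2, Y))
Function('U')(M, w) = Add(-3, w)
Mul(Function('v')(Pow(-2, -1)), Function('U')(4, Function('R')(4))) = Mul(20, Add(-3, Mul(2, 4))) = Mul(20, Add(-3, 8)) = Mul(20, 5) = 100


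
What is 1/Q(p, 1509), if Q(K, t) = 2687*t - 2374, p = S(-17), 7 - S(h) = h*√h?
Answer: 1/4052309 ≈ 2.4677e-7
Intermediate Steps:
S(h) = 7 - h^(3/2) (S(h) = 7 - h*√h = 7 - h^(3/2))
p = 7 + 17*I*√17 (p = 7 - (-17)^(3/2) = 7 - (-17)*I*√17 = 7 + 17*I*√17 ≈ 7.0 + 70.093*I)
Q(K, t) = -2374 + 2687*t
1/Q(p, 1509) = 1/(-2374 + 2687*1509) = 1/(-2374 + 4054683) = 1/4052309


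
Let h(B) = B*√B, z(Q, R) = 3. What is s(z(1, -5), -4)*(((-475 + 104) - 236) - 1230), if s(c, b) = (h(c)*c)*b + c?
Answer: -5511 + 66132*√3 ≈ 1.0903e+5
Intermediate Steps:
h(B) = B^(3/2)
s(c, b) = c + b*c^(5/2) (s(c, b) = (c^(3/2)*c)*b + c = c^(5/2)*b + c = b*c^(5/2) + c = c + b*c^(5/2))
s(z(1, -5), -4)*(((-475 + 104) - 236) - 1230) = (3 - 36*√3)*(((-475 + 104) - 236) - 1230) = (3 - 36*√3)*((-371 - 236) - 1230) = (3 - 36*√3)*(-607 - 1230) = (3 - 36*√3)*(-1837) = -5511 + 66132*√3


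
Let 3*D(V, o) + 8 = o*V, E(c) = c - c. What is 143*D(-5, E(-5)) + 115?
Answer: -799/3 ≈ -266.33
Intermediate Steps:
E(c) = 0
D(V, o) = -8/3 + V*o/3 (D(V, o) = -8/3 + (o*V)/3 = -8/3 + (V*o)/3 = -8/3 + V*o/3)
143*D(-5, E(-5)) + 115 = 143*(-8/3 + (1/3)*(-5)*0) + 115 = 143*(-8/3 + 0) + 115 = 143*(-8/3) + 115 = -1144/3 + 115 = -799/3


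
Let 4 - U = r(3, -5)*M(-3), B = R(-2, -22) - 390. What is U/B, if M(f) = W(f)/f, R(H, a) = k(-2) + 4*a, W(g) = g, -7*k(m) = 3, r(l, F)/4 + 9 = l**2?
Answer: -28/3349 ≈ -0.0083607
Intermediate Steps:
r(l, F) = -36 + 4*l**2
k(m) = -3/7 (k(m) = -1/7*3 = -3/7)
R(H, a) = -3/7 + 4*a
M(f) = 1 (M(f) = f/f = 1)
B = -3349/7 (B = (-3/7 + 4*(-22)) - 390 = (-3/7 - 88) - 390 = -619/7 - 390 = -3349/7 ≈ -478.43)
U = 4 (U = 4 - (-36 + 4*3**2) = 4 - (-36 + 4*9) = 4 - (-36 + 36) = 4 - 0 = 4 - 1*0 = 4 + 0 = 4)
U/B = 4/(-3349/7) = 4*(-7/3349) = -28/3349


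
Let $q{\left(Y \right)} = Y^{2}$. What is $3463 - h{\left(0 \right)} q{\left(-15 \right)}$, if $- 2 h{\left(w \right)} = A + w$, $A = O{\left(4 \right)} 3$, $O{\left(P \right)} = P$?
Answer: $4813$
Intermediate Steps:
$A = 12$ ($A = 4 \cdot 3 = 12$)
$h{\left(w \right)} = -6 - \frac{w}{2}$ ($h{\left(w \right)} = - \frac{12 + w}{2} = -6 - \frac{w}{2}$)
$3463 - h{\left(0 \right)} q{\left(-15 \right)} = 3463 - \left(-6 - 0\right) \left(-15\right)^{2} = 3463 - \left(-6 + 0\right) 225 = 3463 - \left(-6\right) 225 = 3463 - -1350 = 3463 + 1350 = 4813$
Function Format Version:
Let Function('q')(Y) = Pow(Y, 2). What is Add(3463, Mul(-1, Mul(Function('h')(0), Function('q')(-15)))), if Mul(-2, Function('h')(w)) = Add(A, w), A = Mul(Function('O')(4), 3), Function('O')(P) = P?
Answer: 4813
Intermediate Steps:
A = 12 (A = Mul(4, 3) = 12)
Function('h')(w) = Add(-6, Mul(Rational(-1, 2), w)) (Function('h')(w) = Mul(Rational(-1, 2), Add(12, w)) = Add(-6, Mul(Rational(-1, 2), w)))
Add(3463, Mul(-1, Mul(Function('h')(0), Function('q')(-15)))) = Add(3463, Mul(-1, Mul(Add(-6, Mul(Rational(-1, 2), 0)), Pow(-15, 2)))) = Add(3463, Mul(-1, Mul(Add(-6, 0), 225))) = Add(3463, Mul(-1, Mul(-6, 225))) = Add(3463, Mul(-1, -1350)) = Add(3463, 1350) = 4813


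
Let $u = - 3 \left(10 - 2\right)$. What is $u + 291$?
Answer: $267$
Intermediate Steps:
$u = -24$ ($u = \left(-3\right) 8 = -24$)
$u + 291 = -24 + 291 = 267$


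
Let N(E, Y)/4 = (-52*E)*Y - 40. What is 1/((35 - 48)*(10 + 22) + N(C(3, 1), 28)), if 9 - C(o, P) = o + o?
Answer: -1/18048 ≈ -5.5408e-5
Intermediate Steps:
C(o, P) = 9 - 2*o (C(o, P) = 9 - (o + o) = 9 - 2*o)
N(E, Y) = -160 - 208*E*Y (N(E, Y) = 4*((-52*E)*Y - 40) = 4*(-52*E*Y - 40) = 4*(-40 - 52*E*Y) = -160 - 208*E*Y)
1/((35 - 48)*(10 + 22) + N(C(3, 1), 28)) = 1/((35 - 48)*(10 + 22) + (-160 - 208*(9 - 2*3)*28)) = 1/(-13*32 + (-160 - 208*(9 - 6)*28)) = 1/(-416 + (-160 - 208*3*28)) = 1/(-416 + (-160 - 17472)) = 1/(-416 - 17632) = 1/(-18048) = -1/18048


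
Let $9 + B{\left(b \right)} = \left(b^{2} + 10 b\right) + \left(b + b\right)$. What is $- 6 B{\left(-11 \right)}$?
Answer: $120$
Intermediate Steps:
$B{\left(b \right)} = -9 + b^{2} + 12 b$ ($B{\left(b \right)} = -9 + \left(\left(b^{2} + 10 b\right) + \left(b + b\right)\right) = -9 + \left(\left(b^{2} + 10 b\right) + 2 b\right) = -9 + \left(b^{2} + 12 b\right) = -9 + b^{2} + 12 b$)
$- 6 B{\left(-11 \right)} = - 6 \left(-9 + \left(-11\right)^{2} + 12 \left(-11\right)\right) = - 6 \left(-9 + 121 - 132\right) = \left(-6\right) \left(-20\right) = 120$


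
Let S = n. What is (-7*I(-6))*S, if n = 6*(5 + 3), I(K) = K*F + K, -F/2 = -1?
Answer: 6048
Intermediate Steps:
F = 2 (F = -2*(-1) = 2)
I(K) = 3*K (I(K) = K*2 + K = 2*K + K = 3*K)
n = 48 (n = 6*8 = 48)
S = 48
(-7*I(-6))*S = -21*(-6)*48 = -7*(-18)*48 = 126*48 = 6048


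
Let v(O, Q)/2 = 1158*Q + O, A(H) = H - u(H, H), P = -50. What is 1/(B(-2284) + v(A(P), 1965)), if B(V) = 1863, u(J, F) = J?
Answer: 1/4552803 ≈ 2.1964e-7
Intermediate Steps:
A(H) = 0 (A(H) = H - H = 0)
v(O, Q) = 2*O + 2316*Q (v(O, Q) = 2*(1158*Q + O) = 2*(O + 1158*Q) = 2*O + 2316*Q)
1/(B(-2284) + v(A(P), 1965)) = 1/(1863 + (2*0 + 2316*1965)) = 1/(1863 + (0 + 4550940)) = 1/(1863 + 4550940) = 1/4552803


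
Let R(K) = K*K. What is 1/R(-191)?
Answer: 1/36481 ≈ 2.7412e-5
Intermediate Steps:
R(K) = K²
1/R(-191) = 1/((-191)²) = 1/36481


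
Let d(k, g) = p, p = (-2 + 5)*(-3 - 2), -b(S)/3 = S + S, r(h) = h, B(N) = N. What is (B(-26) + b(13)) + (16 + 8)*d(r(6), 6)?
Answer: -464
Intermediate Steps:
b(S) = -6*S (b(S) = -3*(S + S) = -6*S)
p = -15 (p = 3*(-5) = -15)
d(k, g) = -15
(B(-26) + b(13)) + (16 + 8)*d(r(6), 6) = (-26 - 6*13) + (16 + 8)*(-15) = (-26 - 78) + 24*(-15) = -104 - 360 = -464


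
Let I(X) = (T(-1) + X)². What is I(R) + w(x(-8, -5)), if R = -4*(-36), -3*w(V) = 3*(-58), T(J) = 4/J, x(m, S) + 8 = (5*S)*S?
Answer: 19658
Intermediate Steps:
x(m, S) = -8 + 5*S² (x(m, S) = -8 + (5*S)*S = -8 + 5*S²)
w(V) = 58 (w(V) = -(-58) = -⅓*(-174) = 58)
R = 144
I(X) = (-4 + X)² (I(X) = (4/(-1) + X)² = (4*(-1) + X)² = (-4 + X)²)
I(R) + w(x(-8, -5)) = (-4 + 144)² + 58 = 140² + 58 = 19600 + 58 = 19658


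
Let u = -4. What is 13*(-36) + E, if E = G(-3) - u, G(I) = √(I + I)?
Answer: -464 + I*√6 ≈ -464.0 + 2.4495*I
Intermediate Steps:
G(I) = √2*√I (G(I) = √(2*I) = √2*√I)
E = 4 + I*√6 (E = √2*√(-3) - 1*(-4) = √2*(I*√3) + 4 = I*√6 + 4 = 4 + I*√6 ≈ 4.0 + 2.4495*I)
13*(-36) + E = 13*(-36) + (4 + I*√6) = -468 + (4 + I*√6) = -464 + I*√6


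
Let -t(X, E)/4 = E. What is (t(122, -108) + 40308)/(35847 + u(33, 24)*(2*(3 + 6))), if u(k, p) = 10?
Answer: 13580/12009 ≈ 1.1308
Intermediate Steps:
t(X, E) = -4*E
(t(122, -108) + 40308)/(35847 + u(33, 24)*(2*(3 + 6))) = (-4*(-108) + 40308)/(35847 + 10*(2*(3 + 6))) = (432 + 40308)/(35847 + 10*(2*9)) = 40740/(35847 + 10*18) = 40740/(35847 + 180) = 40740/36027 = 40740*(1/36027) = 13580/12009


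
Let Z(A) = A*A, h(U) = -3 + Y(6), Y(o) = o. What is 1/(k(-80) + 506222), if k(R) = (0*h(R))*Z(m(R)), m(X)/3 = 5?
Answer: 1/506222 ≈ 1.9754e-6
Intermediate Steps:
m(X) = 15 (m(X) = 3*5 = 15)
h(U) = 3 (h(U) = -3 + 6 = 3)
Z(A) = A**2
k(R) = 0 (k(R) = (0*3)*15**2 = 0*225 = 0)
1/(k(-80) + 506222) = 1/(0 + 506222) = 1/506222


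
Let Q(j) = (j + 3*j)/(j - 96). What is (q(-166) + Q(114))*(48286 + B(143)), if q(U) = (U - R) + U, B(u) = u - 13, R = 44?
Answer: -50933632/3 ≈ -1.6978e+7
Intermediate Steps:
B(u) = -13 + u
q(U) = -44 + 2*U (q(U) = (U - 1*44) + U = (U - 44) + U = (-44 + U) + U = -44 + 2*U)
Q(j) = 4*j/(-96 + j) (Q(j) = (4*j)/(-96 + j) = 4*j/(-96 + j))
(q(-166) + Q(114))*(48286 + B(143)) = ((-44 + 2*(-166)) + 4*114/(-96 + 114))*(48286 + (-13 + 143)) = ((-44 - 332) + 4*114/18)*(48286 + 130) = (-376 + 4*114*(1/18))*48416 = (-376 + 76/3)*48416 = -1052/3*48416 = -50933632/3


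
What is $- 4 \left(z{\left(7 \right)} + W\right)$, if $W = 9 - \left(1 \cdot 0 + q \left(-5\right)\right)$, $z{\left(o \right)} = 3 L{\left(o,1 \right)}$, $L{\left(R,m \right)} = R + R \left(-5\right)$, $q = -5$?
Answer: $400$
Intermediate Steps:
$L{\left(R,m \right)} = - 4 R$ ($L{\left(R,m \right)} = R - 5 R = - 4 R$)
$z{\left(o \right)} = - 12 o$ ($z{\left(o \right)} = 3 \left(- 4 o\right) = - 12 o$)
$W = -16$ ($W = 9 - \left(1 \cdot 0 - -25\right) = 9 - \left(0 + 25\right) = 9 - 25 = -16$)
$- 4 \left(z{\left(7 \right)} + W\right) = - 4 \left(\left(-12\right) 7 - 16\right) = - 4 \left(-84 - 16\right) = \left(-4\right) \left(-100\right) = 400$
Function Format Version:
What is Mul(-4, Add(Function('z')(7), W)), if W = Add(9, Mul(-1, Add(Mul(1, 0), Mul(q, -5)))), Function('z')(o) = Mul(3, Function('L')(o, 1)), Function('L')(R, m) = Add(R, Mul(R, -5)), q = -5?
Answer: 400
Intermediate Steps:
Function('L')(R, m) = Mul(-4, R) (Function('L')(R, m) = Add(R, Mul(-5, R)) = Mul(-4, R))
Function('z')(o) = Mul(-12, o) (Function('z')(o) = Mul(3, Mul(-4, o)) = Mul(-12, o))
W = -16 (W = Add(9, Mul(-1, Add(Mul(1, 0), Mul(-5, -5)))) = Add(9, Mul(-1, Add(0, 25))) = Add(9, Mul(-1, 25)) = Add(9, -25) = -16)
Mul(-4, Add(Function('z')(7), W)) = Mul(-4, Add(Mul(-12, 7), -16)) = Mul(-4, Add(-84, -16)) = Mul(-4, -100) = 400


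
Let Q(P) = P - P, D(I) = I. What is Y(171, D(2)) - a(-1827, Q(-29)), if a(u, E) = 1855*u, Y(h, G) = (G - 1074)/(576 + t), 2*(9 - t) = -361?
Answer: 5188686991/1531 ≈ 3.3891e+6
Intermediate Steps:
t = 379/2 (t = 9 - 1/2*(-361) = 9 + 361/2 = 379/2 ≈ 189.50)
Q(P) = 0
Y(h, G) = -2148/1531 + 2*G/1531 (Y(h, G) = (G - 1074)/(576 + 379/2) = (-1074 + G)/(1531/2) = (-1074 + G)*(2/1531) = -2148/1531 + 2*G/1531)
Y(171, D(2)) - a(-1827, Q(-29)) = (-2148/1531 + (2/1531)*2) - 1855*(-1827) = (-2148/1531 + 4/1531) - 1*(-3389085) = -2144/1531 + 3389085 = 5188686991/1531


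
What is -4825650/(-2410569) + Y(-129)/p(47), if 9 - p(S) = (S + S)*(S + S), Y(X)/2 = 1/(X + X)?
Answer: 12460063559/6224203947 ≈ 2.0019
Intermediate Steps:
Y(X) = 1/X (Y(X) = 2/(X + X) = 2/((2*X)) = 2*(1/(2*X)) = 1/X)
p(S) = 9 - 4*S² (p(S) = 9 - (S + S)*(S + S) = 9 - 2*S*2*S = 9 - 4*S²)
-4825650/(-2410569) + Y(-129)/p(47) = -4825650/(-2410569) + 1/((-129)*(9 - 4*47²)) = -4825650*(-1/2410569) - 1/(129*(9 - 4*2209)) = 1608550/803523 - 1/(129*(9 - 8836)) = 1608550/803523 - 1/129/(-8827) = 1608550/803523 - 1/129*(-1/8827) = 1608550/803523 + 1/1138683 = 12460063559/6224203947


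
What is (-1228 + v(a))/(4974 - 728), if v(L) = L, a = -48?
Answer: -58/193 ≈ -0.30052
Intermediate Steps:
(-1228 + v(a))/(4974 - 728) = (-1228 - 48)/(4974 - 728) = -1276/4246 = -1276*1/4246 = -58/193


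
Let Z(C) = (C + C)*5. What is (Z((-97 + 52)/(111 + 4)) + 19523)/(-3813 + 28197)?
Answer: 448939/560832 ≈ 0.80049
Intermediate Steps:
Z(C) = 10*C (Z(C) = (2*C)*5 = 10*C)
(Z((-97 + 52)/(111 + 4)) + 19523)/(-3813 + 28197) = (10*((-97 + 52)/(111 + 4)) + 19523)/(-3813 + 28197) = (10*(-45/115) + 19523)/24384 = (10*(-45*1/115) + 19523)*(1/24384) = (10*(-9/23) + 19523)*(1/24384) = (-90/23 + 19523)*(1/24384) = (448939/23)*(1/24384) = 448939/560832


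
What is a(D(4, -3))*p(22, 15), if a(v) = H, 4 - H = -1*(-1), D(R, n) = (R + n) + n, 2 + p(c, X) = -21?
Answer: -69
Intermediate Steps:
p(c, X) = -23 (p(c, X) = -2 - 21 = -23)
D(R, n) = R + 2*n
H = 3 (H = 4 - (-1)*(-1) = 4 - 1*1 = 4 - 1 = 3)
a(v) = 3
a(D(4, -3))*p(22, 15) = 3*(-23) = -69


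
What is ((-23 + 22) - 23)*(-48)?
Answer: 1152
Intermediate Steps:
((-23 + 22) - 23)*(-48) = (-1 - 23)*(-48) = -24*(-48) = 1152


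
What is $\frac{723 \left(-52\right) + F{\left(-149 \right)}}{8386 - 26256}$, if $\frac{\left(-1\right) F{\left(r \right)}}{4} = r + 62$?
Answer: $\frac{18624}{8935} \approx 2.0844$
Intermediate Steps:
$F{\left(r \right)} = -248 - 4 r$ ($F{\left(r \right)} = - 4 \left(r + 62\right) = - 4 \left(62 + r\right) = -248 - 4 r$)
$\frac{723 \left(-52\right) + F{\left(-149 \right)}}{8386 - 26256} = \frac{723 \left(-52\right) - -348}{8386 - 26256} = \frac{-37596 + \left(-248 + 596\right)}{-17870} = \left(-37596 + 348\right) \left(- \frac{1}{17870}\right) = \left(-37248\right) \left(- \frac{1}{17870}\right) = \frac{18624}{8935}$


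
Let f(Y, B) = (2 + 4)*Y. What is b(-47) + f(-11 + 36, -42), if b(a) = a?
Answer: 103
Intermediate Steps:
f(Y, B) = 6*Y
b(-47) + f(-11 + 36, -42) = -47 + 6*(-11 + 36) = -47 + 6*25 = -47 + 150 = 103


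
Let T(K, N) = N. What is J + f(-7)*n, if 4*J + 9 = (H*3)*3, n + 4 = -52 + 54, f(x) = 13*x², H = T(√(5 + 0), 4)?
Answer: -5069/4 ≈ -1267.3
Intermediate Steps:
H = 4
n = -2 (n = -4 + (-52 + 54) = -4 + 2 = -2)
J = 27/4 (J = -9/4 + ((4*3)*3)/4 = -9/4 + (12*3)/4 = -9/4 + (¼)*36 = -9/4 + 9 = 27/4 ≈ 6.7500)
J + f(-7)*n = 27/4 + (13*(-7)²)*(-2) = 27/4 + (13*49)*(-2) = 27/4 + 637*(-2) = 27/4 - 1274 = -5069/4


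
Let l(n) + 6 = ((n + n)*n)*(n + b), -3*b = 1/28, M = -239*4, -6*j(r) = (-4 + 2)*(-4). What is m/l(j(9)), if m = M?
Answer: 90342/1019 ≈ 88.657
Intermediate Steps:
j(r) = -4/3 (j(r) = -(-4 + 2)*(-4)/6 = -(-1)*(-4)/3 = -⅙*8 = -4/3)
M = -956
m = -956
b = -1/84 (b = -⅓/28 = -⅓*1/28 = -1/84 ≈ -0.011905)
l(n) = -6 + 2*n²*(-1/84 + n) (l(n) = -6 + ((n + n)*n)*(n - 1/84) = -6 + ((2*n)*n)*(-1/84 + n) = -6 + (2*n²)*(-1/84 + n) = -6 + 2*n²*(-1/84 + n))
m/l(j(9)) = -956/(-6 + 2*(-4/3)³ - (-4/3)²/42) = -956/(-6 + 2*(-64/27) - 1/42*16/9) = -956/(-6 - 128/27 - 8/189) = -956/(-2038/189) = -956*(-189/2038) = 90342/1019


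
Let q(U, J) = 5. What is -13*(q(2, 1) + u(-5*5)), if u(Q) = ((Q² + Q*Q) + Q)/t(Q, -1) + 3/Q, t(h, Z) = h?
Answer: 14339/25 ≈ 573.56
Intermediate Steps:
u(Q) = 3/Q + (Q + 2*Q²)/Q (u(Q) = ((Q² + Q*Q) + Q)/Q + 3/Q = ((Q² + Q²) + Q)/Q + 3/Q = (2*Q² + Q)/Q + 3/Q = (Q + 2*Q²)/Q + 3/Q = 3/Q + (Q + 2*Q²)/Q)
-13*(q(2, 1) + u(-5*5)) = -13*(5 + (1 + 2*(-5*5) + 3/((-5*5)))) = -13*(5 + (1 + 2*(-25) + 3/(-25))) = -13*(5 + (1 - 50 + 3*(-1/25))) = -13*(5 + (1 - 50 - 3/25)) = -13*(5 - 1228/25) = -13*(-1103/25) = 14339/25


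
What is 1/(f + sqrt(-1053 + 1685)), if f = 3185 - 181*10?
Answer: 1375/1889993 - 2*sqrt(158)/1889993 ≈ 0.00071421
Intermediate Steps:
f = 1375 (f = 3185 - 1810 = 1375)
1/(f + sqrt(-1053 + 1685)) = 1/(1375 + sqrt(-1053 + 1685)) = 1/(1375 + sqrt(632)) = 1/(1375 + 2*sqrt(158))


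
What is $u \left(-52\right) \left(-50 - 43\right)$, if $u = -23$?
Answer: $-111228$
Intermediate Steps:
$u \left(-52\right) \left(-50 - 43\right) = \left(-23\right) \left(-52\right) \left(-50 - 43\right) = 1196 \left(-50 - 43\right) = 1196 \left(-93\right) = -111228$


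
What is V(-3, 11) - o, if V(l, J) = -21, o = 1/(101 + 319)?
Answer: -8821/420 ≈ -21.002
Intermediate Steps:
o = 1/420 ≈ 0.0023810
V(-3, 11) - o = -21 - 1*1/420 = -21 - 1/420 = -8821/420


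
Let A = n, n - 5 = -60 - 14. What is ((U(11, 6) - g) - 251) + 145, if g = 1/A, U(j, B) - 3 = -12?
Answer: -7934/69 ≈ -114.99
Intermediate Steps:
U(j, B) = -9 (U(j, B) = 3 - 12 = -9)
n = -69 (n = 5 + (-60 - 14) = 5 - 74 = -69)
A = -69
g = -1/69 (g = 1/(-69) = -1/69 ≈ -0.014493)
((U(11, 6) - g) - 251) + 145 = ((-9 - 1*(-1/69)) - 251) + 145 = ((-9 + 1/69) - 251) + 145 = (-620/69 - 251) + 145 = -17939/69 + 145 = -7934/69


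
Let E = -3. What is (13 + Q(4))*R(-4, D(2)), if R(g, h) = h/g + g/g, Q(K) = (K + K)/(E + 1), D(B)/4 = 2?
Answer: -9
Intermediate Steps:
D(B) = 8 (D(B) = 4*2 = 8)
Q(K) = -K (Q(K) = (K + K)/(-3 + 1) = (2*K)/(-2) = (2*K)*(-1/2) = -K)
R(g, h) = 1 + h/g (R(g, h) = h/g + 1 = 1 + h/g)
(13 + Q(4))*R(-4, D(2)) = (13 - 1*4)*((-4 + 8)/(-4)) = (13 - 4)*(-1/4*4) = 9*(-1) = -9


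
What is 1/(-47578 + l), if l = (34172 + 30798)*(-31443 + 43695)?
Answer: 1/795964862 ≈ 1.2563e-9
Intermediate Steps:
l = 796012440 (l = 64970*12252 = 796012440)
1/(-47578 + l) = 1/(-47578 + 796012440) = 1/795964862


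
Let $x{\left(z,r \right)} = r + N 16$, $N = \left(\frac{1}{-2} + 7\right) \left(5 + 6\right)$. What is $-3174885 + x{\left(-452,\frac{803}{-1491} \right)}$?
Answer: $- \frac{4732048634}{1491} \approx -3.1737 \cdot 10^{6}$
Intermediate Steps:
$N = \frac{143}{2}$ ($N = \left(- \frac{1}{2} + 7\right) 11 = \frac{13}{2} \cdot 11 = \frac{143}{2} \approx 71.5$)
$x{\left(z,r \right)} = 1144 + r$ ($x{\left(z,r \right)} = r + \frac{143}{2} \cdot 16 = r + 1144 = 1144 + r$)
$-3174885 + x{\left(-452,\frac{803}{-1491} \right)} = -3174885 + \left(1144 + \frac{803}{-1491}\right) = -3174885 + \left(1144 + 803 \left(- \frac{1}{1491}\right)\right) = -3174885 + \left(1144 - \frac{803}{1491}\right) = -3174885 + \frac{1704901}{1491} = - \frac{4732048634}{1491}$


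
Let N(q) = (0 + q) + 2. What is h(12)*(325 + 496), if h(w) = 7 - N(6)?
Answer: -821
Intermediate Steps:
N(q) = 2 + q (N(q) = q + 2 = 2 + q)
h(w) = -1 (h(w) = 7 - (2 + 6) = 7 - 1*8 = 7 - 8 = -1)
h(12)*(325 + 496) = -(325 + 496) = -1*821 = -821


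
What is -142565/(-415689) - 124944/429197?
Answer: 9250623889/178412471733 ≈ 0.051850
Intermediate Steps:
-142565/(-415689) - 124944/429197 = -142565*(-1/415689) - 124944*1/429197 = 142565/415689 - 124944/429197 = 9250623889/178412471733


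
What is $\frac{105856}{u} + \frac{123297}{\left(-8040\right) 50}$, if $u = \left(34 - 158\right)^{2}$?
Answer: $\frac{847047861}{128774000} \approx 6.5778$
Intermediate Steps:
$u = 15376$ ($u = \left(-124\right)^{2} = 15376$)
$\frac{105856}{u} + \frac{123297}{\left(-8040\right) 50} = \frac{105856}{15376} + \frac{123297}{\left(-8040\right) 50} = 105856 \cdot \frac{1}{15376} + \frac{123297}{-402000} = \frac{6616}{961} + 123297 \left(- \frac{1}{402000}\right) = \frac{6616}{961} - \frac{41099}{134000} = \frac{847047861}{128774000}$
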